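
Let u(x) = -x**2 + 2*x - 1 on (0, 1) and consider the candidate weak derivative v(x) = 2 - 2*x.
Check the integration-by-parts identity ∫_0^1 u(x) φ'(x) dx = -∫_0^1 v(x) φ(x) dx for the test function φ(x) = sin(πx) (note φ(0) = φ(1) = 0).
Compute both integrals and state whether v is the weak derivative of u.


LHS = -2/π, RHS = -2/π. Yes, v = u' weakly.

u(x) = -x**2 + 2*x - 1, classical derivative u'(x) = 2 - 2*x.
φ(x) = sin(πx), so φ'(x) = π*cos(π*x).
Note φ(0) = φ(1) = 0, so the boundary term u·φ vanishes.
LHS = ∫_0^1 u(x) φ'(x) dx = ∫_0^1 (-π*x^2*cos(π*x) + 2*π*x*cos(π*x) - π*cos(π*x)) dx. Term by term:
  ∫_0^1 -π*cos(π*x) dx = 0;  ∫_0^1 -π*x^2*cos(π*x) dx = 2/π;  ∫_0^1 2*π*x*cos(π*x) dx = -4/π.
Sum: 0 + 2/π − 4/π = -2/π.
So LHS = -2/π.
∫_0^1 v(x) φ(x) dx = ∫_0^1 (-2*x*sin(π*x) + 2*sin(π*x)) dx. Term by term:
  ∫_0^1 2*sin(π*x) dx = 4/π;  ∫_0^1 -2*x*sin(π*x) dx = -2/π.
Sum: 4/π − 2/π = 2/π.
So RHS = -∫_0^1 v(x) φ(x) dx = -2/π.
LHS = RHS, so the identity holds for this test φ.
Moreover u is smooth here and v(x) = u'(x) = 2 - 2*x pointwise, so the identity holds for every test function. Hence v is the weak derivative of u.


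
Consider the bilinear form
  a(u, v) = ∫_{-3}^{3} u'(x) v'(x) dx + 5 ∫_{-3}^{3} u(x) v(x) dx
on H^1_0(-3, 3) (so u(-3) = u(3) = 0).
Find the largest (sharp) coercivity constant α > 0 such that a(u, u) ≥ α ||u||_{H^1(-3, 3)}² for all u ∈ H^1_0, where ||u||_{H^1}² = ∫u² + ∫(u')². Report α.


α = 1

Coercivity of a(·,·) on H^1_0(-3, 3) means a(u, u) ≥ α ||u||_{H^1}² for every u ∈ H^1_0.
The interval has length L = 6, and Poincaré/coercivity depend only on L. Here a(u, u) = ∫(u')² + (5)·∫u².
Here c = 5 ≥ 1, so a(u,u) = ∫(u')² + c∫u² ≥ ∫(u')² + ∫u² = ||u||_{H^1}², i.e. α = 1 works. No larger α is possible: a(u,u) ≥ α||u||_{H^1}² means (1−α)∫(u')² ≥ (α−c)∫u², and for the modes u_n = sin(nπ(x−x₀)/L) (x₀ the left endpoint) one has ∫u_n²/∫(u_n')² = (L/(nπ))² → 0, so a(u_n,u_n)/||u_n||_{H^1}² → 1. Hence the optimal constant is α = 1.
Therefore α = 1.


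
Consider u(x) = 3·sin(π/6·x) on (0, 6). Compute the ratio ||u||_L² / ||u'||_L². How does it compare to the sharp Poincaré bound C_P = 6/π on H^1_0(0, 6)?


||u||_L² / ||u'||_L² = 6/π = C_P.

u(x) = 3·sin(π/6·x), so u'(x) = π*cos(π*x/6)/2.
Writing u(x) = A·sin(kπx/L) with A = 3 and k = 1, use ∫_0^L sin²(kπx/L) dx = L/2 and ∫_0^L cos²(kπx/L) dx = L/2.
u² = 9·sin²(π/6·x) and (u')² = π^2/4·cos²(π/6·x), and each of sin², cos² integrates to L/2 = 3 over (0, 6).
∫_0^6 u² dx = 27, so ||u||_L² = 3*sqrt(3).
∫_0^6 (u')² dx = 3*π^2/4, so ||u'||_L² = sqrt(3)*π/2.
Ratio ||u||_L² / ||u'||_L² = 6/π.
Sharp Poincaré constant on H^1_0(0, 6) is C_P = L/π = 6/π, achieved by sin(π/6·x).
This is the k = 1 eigenfunction (up to amplitude), so the ratio equals the sharp Poincaré constant exactly.


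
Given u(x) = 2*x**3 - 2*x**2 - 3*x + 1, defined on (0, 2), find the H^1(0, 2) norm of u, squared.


||u||_{H^1}^2 = 5776/105

The H^1 norm (squared) on an interval (0, L) is
  ||u||_{H^1}^2 = ∫_0^L u(x)^2 dx + ∫_0^L u'(x)^2 dx.
Compute u'(x) = 6*x**2 - 4*x - 3.
Then u(x)^2 = 4*x**6 - 8*x**5 - 8*x**4 + 16*x**3 + 5*x**2 - 6*x + 1 and u'(x)^2 = 36*x**4 - 48*x**3 - 20*x**2 + 24*x + 9.
Integrate each monomial from 0 to 2 using ∫_0^2 c·x^n dx = c·2^(n+1)/(n+1):
  ∫_0^2 u(x)^2 dx = ∫_0^2 (4*x^6 - 8*x^5 - 8*x^4 + 16*x^3 + 5*x^2 - 6*x + 1) dx. Term by term:
    ∫_0^2 4*x^6 dx = 512/7;  ∫_0^2 -8*x^5 dx = -256/3;  ∫_0^2 -8*x^4 dx = -256/5;
    ∫_0^2 16*x^3 dx = 64;  ∫_0^2 5*x^2 dx = 40/3;  ∫_0^2 -6*x dx = -12;
    ∫_0^2 1 dx = 2.
  Sum: 512/7 − 256/3 − 256/5 + 64 + 40/3 − 12 + 2 = 138/35.
  ∫_0^2 u'(x)^2 dx = ∫_0^2 (36*x^4 - 48*x^3 - 20*x^2 + 24*x + 9) dx. Term by term:
    ∫_0^2 36*x^4 dx = 1152/5;  ∫_0^2 -48*x^3 dx = -192;  ∫_0^2 -20*x^2 dx = -160/3;
    ∫_0^2 24*x dx = 48;  ∫_0^2 9 dx = 18.
  Sum: 1152/5 − 192 − 160/3 + 48 + 18 = 766/15.
Adding: ||u||_{H^1}^2 = 138/35 + 766/15 = 5776/105.


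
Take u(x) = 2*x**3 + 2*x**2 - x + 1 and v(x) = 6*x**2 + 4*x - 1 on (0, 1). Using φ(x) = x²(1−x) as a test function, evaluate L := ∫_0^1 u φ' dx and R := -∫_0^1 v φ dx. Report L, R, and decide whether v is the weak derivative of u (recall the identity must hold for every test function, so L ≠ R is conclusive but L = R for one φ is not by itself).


LHS = -19/60, RHS = -19/60. Yes, v = u' weakly.

u(x) = 2*x**3 + 2*x**2 - x + 1, classical derivative u'(x) = 6*x**2 + 4*x - 1.
φ(x) = x²(1−x), so φ'(x) = x*(2 - 3*x).
Note φ(0) = φ(1) = 0, so the boundary term u·φ vanishes.
LHS = ∫_0^1 u(x) φ'(x) dx = ∫_0^1 (-6*x^5 - 2*x^4 + 7*x^3 - 5*x^2 + 2*x) dx. Term by term:
  ∫_0^1 -6*x^5 dx = -1;  ∫_0^1 -2*x^4 dx = -2/5;  ∫_0^1 7*x^3 dx = 7/4;
  ∫_0^1 -5*x^2 dx = -5/3;  ∫_0^1 2*x dx = 1.
Sum: -1 − 2/5 + 7/4 − 5/3 + 1 = -19/60.
So LHS = -19/60.
∫_0^1 v(x) φ(x) dx = ∫_0^1 (-6*x^5 + 2*x^4 + 5*x^3 - x^2) dx. Term by term:
  ∫_0^1 -6*x^5 dx = -1;  ∫_0^1 2*x^4 dx = 2/5;  ∫_0^1 5*x^3 dx = 5/4;
  ∫_0^1 -x^2 dx = -1/3.
Sum: -1 + 2/5 + 5/4 − 1/3 = 19/60.
So RHS = -∫_0^1 v(x) φ(x) dx = -19/60.
LHS = RHS, so the identity holds for this test φ.
Moreover u is smooth here and v(x) = u'(x) = 6*x**2 + 4*x - 1 pointwise, so the identity holds for every test function. Hence v is the weak derivative of u.


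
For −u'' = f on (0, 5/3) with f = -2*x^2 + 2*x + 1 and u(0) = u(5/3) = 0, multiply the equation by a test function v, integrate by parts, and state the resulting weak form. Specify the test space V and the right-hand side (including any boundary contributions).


V = H^1_0(0, 5/3) (so v(0) = v(5/3) = 0); weak form: ∫_0^5/3 u'v' dx = ∫_0^5/3 (-2*x^2 + 2*x + 1) v dx for all v ∈ V.

Multiply both sides by a test function v and integrate from 0 to 5/3:
  ∫_0^5/3 −u''(x) v(x) dx = ∫_0^5/3 f(x) v(x) dx.
Integrate the LHS by parts once:
  ∫_0^5/3 −u'' v dx = −[u'(x) v(x)]_0^5/3 + ∫_0^5/3 u'(x) v'(x) dx.
Thus ∫_0^5/3 u'(x) v'(x) dx = ∫_0^5/3 f(x) v(x) dx + [u'(x) v(x)]_0^5/3.
Choose V so that boundary terms are either known or forced to vanish.
u is Dirichlet: u(0) = u(5/3) = 0. Let V = H^1_0(0, 5/3); then v(0) = v(5/3) = 0, and [u' v]_0^5/3 = 0.
Weak formulation: find u (satisfying any essential BC) such that ∫_0^5/3 u'(x) v'(x) dx = ∫_0^5/3 f v dx for all v ∈ V.
Substituting f(x) = -2*x^2 + 2*x + 1, the right-hand side is ∫_0^5/3 (-2*x^2 + 2*x + 1) v dx.


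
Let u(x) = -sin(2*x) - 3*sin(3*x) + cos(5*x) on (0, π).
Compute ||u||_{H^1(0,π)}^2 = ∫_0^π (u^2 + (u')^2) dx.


||u||_{H^1(0,π)}^2 = 208/21 + 121*π/2

u'(x) = -5*sin(5*x) - 2*cos(2*x) - 9*cos(3*x).
Expand u² and (u')² and integrate term by term on (0, π), using: for integers n ≥ 1, ∫_0^π sin²(nx) dx = ∫_0^π cos²(nx) dx = π/2; for n ≠ n', ∫_0^π sin(nx)sin(n'x) dx = ∫_0^π cos(nx)cos(n'x) dx = 0; and by product-to-sum, ∫_0^π sin(nx)cos(n'x) dx = ½∫_0^π [sin((n+n')x) + sin((n−n')x)] dx, which is 0 when n+n' is even and 2n/(n²−n'²) when n+n' is odd (it need not vanish on (0, π)).
  u² squared terms: (-1)²·∫sin(2x)² dx = 1·π/2 = π/2;  (-3)²·∫sin(3x)² dx = 9·π/2 = 9*π/2;  (1)²·∫cos(5x)² dx = 1·π/2 = π/2.
  u² cross terms: 2·(-1)·(-3)·∫sin(2x)·sin(3x) dx = 6·(0) = 0;  2·(-1)·(1)·∫sin(2x)·cos(5x) dx = -2·(-4/21) = 8/21;  2·(-3)·(1)·∫sin(3x)·cos(5x) dx = -6·(0) = 0.
  So ∫_0^π u² dx = π/2 + 9*π/2 + π/2 + 0 + 8/21 + 0 = 8/21 + 11*π/2.
  (u')² squared terms: (-9)²·∫cos(3x)² dx = 81·π/2 = 81*π/2;  (-5)²·∫sin(5x)² dx = 25·π/2 = 25*π/2;  (-2)²·∫cos(2x)² dx = 4·π/2 = 2*π.
  (u')² cross terms: 2·(-9)·(-5)·∫cos(3x)·sin(5x) dx = 90·(0) = 0;  2·(-9)·(-2)·∫cos(3x)·cos(2x) dx = 36·(0) = 0;  2·(-5)·(-2)·∫sin(5x)·cos(2x) dx = 20·(10/21) = 200/21.
  So ∫_0^π (u')² dx = 81*π/2 + 25*π/2 + 2*π + 0 + 0 + 200/21 = 200/21 + 55*π.
||u||_{H^1}^2 = (8/21 + 11*π/2) + (200/21 + 55*π) = 208/21 + 121*π/2.


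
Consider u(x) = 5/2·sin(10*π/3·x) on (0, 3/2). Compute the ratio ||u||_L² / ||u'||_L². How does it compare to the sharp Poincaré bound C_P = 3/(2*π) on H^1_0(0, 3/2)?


||u||_L² / ||u'||_L² = 3/(10*π) < C_P = 3/(2*π).

u(x) = 5/2·sin(10*π/3·x), so u'(x) = 25*π*cos(10*π*x/3)/3.
Writing u(x) = A·sin(kπx/L) with A = 5/2 and k = 5, use ∫_0^L sin²(kπx/L) dx = L/2 and ∫_0^L cos²(kπx/L) dx = L/2.
u² = 25/4·sin²(10*π/3·x) and (u')² = 625*π^2/9·cos²(10*π/3·x), and each of sin², cos² integrates to L/2 = 3/4 over (0, 3/2).
∫_0^3/2 u² dx = 75/16, so ||u||_L² = 5*sqrt(3)/4.
∫_0^3/2 (u')² dx = 625*π^2/12, so ||u'||_L² = 25*sqrt(3)*π/6.
Ratio ||u||_L² / ||u'||_L² = 3/(10*π).
Sharp Poincaré constant on H^1_0(0, 3/2) is C_P = L/π = 3/(2*π), achieved by sin(2*π/3·x).
This is the k = 5 harmonic; the ratio L/(kπ) is strictly less than C_P = L/π, consistent with the sharp inequality ||u||_L² ≤ C_P ||u'||_L².


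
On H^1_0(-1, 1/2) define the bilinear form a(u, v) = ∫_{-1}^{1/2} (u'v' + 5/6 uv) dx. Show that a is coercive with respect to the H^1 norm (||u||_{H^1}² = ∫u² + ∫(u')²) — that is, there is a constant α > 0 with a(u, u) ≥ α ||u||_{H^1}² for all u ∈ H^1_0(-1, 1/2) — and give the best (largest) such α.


α = (15 + 8*π^2)/(2*(9 + 4*π^2))

Coercivity of a(·,·) on H^1_0(-1, 1/2) means a(u, u) ≥ α ||u||_{H^1}² for every u ∈ H^1_0.
The interval has length L = 3/2, and Poincaré/coercivity depend only on L. Here a(u, u) = ∫(u')² + (5/6)·∫u².
Here 0 < c = 5/6 < 1. The condition a(u,u) ≥ α||u||_{H^1}² reads (1−α)∫(u')² ≥ (α−c)∫u². Any admissible α is ≤ 1 (rapidly oscillating u have ∫u²/∫(u')² → 0), and α = 1 would force 0 ≥ (1−c)∫u², impossible since c < 1; so 1−α > 0. By the sharp Poincaré inequality on H^1_0 of an interval of length L, ∫(u')² ≥ (π/L)²∫u² with equality for the first sine mode sin(π(x−x₀)/L) (x₀ the left endpoint), so the inequality holds for all u iff (1−α)(π/L)² ≥ α − c, i.e. α ≤ ((π/L)² + c)/((π/L)² + 1) = (1 + c(L/π)²)/(1 + (L/π)²). With (π/L)² = 4*π^2/9 and c = 5/6, the largest admissible constant is α = ((π/L)² + c)/((π/L)² + 1).
Simplifying, α = (15 + 8*π^2)/(2*(9 + 4*π^2)).


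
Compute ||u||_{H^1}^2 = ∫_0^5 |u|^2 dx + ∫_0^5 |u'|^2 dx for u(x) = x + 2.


||u||_{H^1}^2 = 350/3

The H^1 norm (squared) on an interval (0, L) is
  ||u||_{H^1}^2 = ∫_0^L u(x)^2 dx + ∫_0^L u'(x)^2 dx.
Compute u'(x) = 1.
Then u(x)^2 = x**2 + 4*x + 4 and u'(x)^2 = 1.
Integrate each monomial from 0 to 5 using ∫_0^5 c·x^n dx = c·5^(n+1)/(n+1):
  ∫_0^5 u(x)^2 dx = ∫_0^5 (x^2 + 4*x + 4) dx. Term by term:
    ∫_0^5 x^2 dx = 125/3;  ∫_0^5 4*x dx = 50;  ∫_0^5 4 dx = 20.
  Sum: 125/3 + 50 + 20 = 335/3.
  ∫_0^5 u'(x)^2 dx = ∫_0^5 (1) dx. Term by term:
    ∫_0^5 1 dx = 5.
Adding: ||u||_{H^1}^2 = 335/3 + 5 = 350/3.


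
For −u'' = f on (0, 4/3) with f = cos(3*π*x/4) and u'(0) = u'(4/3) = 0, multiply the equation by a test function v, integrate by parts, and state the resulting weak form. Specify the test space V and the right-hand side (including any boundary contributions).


V = H^1(0, 4/3) (no boundary constraint on v; u is determined up to an additive constant); weak form: ∫_0^4/3 u'v' dx = ∫_0^4/3 (cos(3*π*x/4)) v dx for all v ∈ V.

Multiply both sides by a test function v and integrate from 0 to 4/3:
  ∫_0^4/3 −u''(x) v(x) dx = ∫_0^4/3 f(x) v(x) dx.
Integrate the LHS by parts once:
  ∫_0^4/3 −u'' v dx = −[u'(x) v(x)]_0^4/3 + ∫_0^4/3 u'(x) v'(x) dx.
Thus ∫_0^4/3 u'(x) v'(x) dx = ∫_0^4/3 f(x) v(x) dx + [u'(x) v(x)]_0^4/3.
Choose V so that boundary terms are either known or forced to vanish.
u has homogeneous Neumann: u'(0) = u'(4/3) = 0. So [u' v]_0^4/3 = 0·v(4/3) − 0·v(0) = 0 for any v; take V = H^1(0, 4/3).
Weak formulation: find u (satisfying any essential BC) such that ∫_0^4/3 u'(x) v'(x) dx = ∫_0^4/3 f v dx for all v ∈ V (homogeneous Neumann, so boundary terms vanish).
Substituting f(x) = cos(3*π*x/4), the right-hand side is ∫_0^4/3 (cos(3*π*x/4)) v dx.
Compatibility check (pure Neumann): taking v ≡ 1 ∈ V gives 0 = ∫_0^4/3 f dx + (0) − (0), i.e. ∫_0^4/3 f dx must equal u'(0) − u'(4/3) = 0. Indeed ∫_0^4/3 (cos(3*π*x/4)) dx = 0, so the data are compatible. The solution is then unique only up to an additive constant (fix it e.g. by requiring ∫_0^4/3 u dx = 0).


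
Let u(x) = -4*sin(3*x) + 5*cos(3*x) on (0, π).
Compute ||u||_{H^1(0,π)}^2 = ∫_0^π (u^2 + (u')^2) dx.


||u||_{H^1(0,π)}^2 = 205*π

u'(x) = -15*sin(3*x) - 12*cos(3*x).
Expand u² and (u')² and integrate term by term on (0, π), using: for integers n ≥ 1, ∫_0^π sin²(nx) dx = ∫_0^π cos²(nx) dx = π/2; for n ≠ n', ∫_0^π sin(nx)sin(n'x) dx = ∫_0^π cos(nx)cos(n'x) dx = 0; and by product-to-sum, ∫_0^π sin(nx)cos(n'x) dx = ½∫_0^π [sin((n+n')x) + sin((n−n')x)] dx, which is 0 when n+n' is even and 2n/(n²−n'²) when n+n' is odd (it need not vanish on (0, π)).
  u² squared terms: (-4)²·∫sin(3x)² dx = 16·π/2 = 8*π;  (5)²·∫cos(3x)² dx = 25·π/2 = 25*π/2.
  u² cross terms: 2·(-4)·(5)·∫sin(3x)·cos(3x) dx = -40·(0) = 0.
  So ∫_0^π u² dx = 8*π + 25*π/2 + 0 = 41*π/2.
  (u')² squared terms: (-15)²·∫sin(3x)² dx = 225·π/2 = 225*π/2;  (-12)²·∫cos(3x)² dx = 144·π/2 = 72*π.
  (u')² cross terms: 2·(-15)·(-12)·∫sin(3x)·cos(3x) dx = 360·(0) = 0.
  So ∫_0^π (u')² dx = 225*π/2 + 72*π + 0 = 369*π/2.
||u||_{H^1}^2 = (41*π/2) + (369*π/2) = 205*π.


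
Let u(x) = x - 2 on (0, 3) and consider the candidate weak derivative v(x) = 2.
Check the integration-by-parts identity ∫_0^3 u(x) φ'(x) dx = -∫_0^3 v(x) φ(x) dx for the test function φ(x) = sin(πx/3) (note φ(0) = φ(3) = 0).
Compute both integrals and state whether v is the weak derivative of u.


LHS = -6/π, RHS = -12/π. No, v is not the weak derivative of u.

u(x) = x - 2, classical derivative u'(x) = 1.
φ(x) = sin(πx/3), so φ'(x) = π*cos(π*x/3)/3.
Note φ(0) = φ(3) = 0, so the boundary term u·φ vanishes.
LHS = ∫_0^3 u(x) φ'(x) dx = ∫_0^3 (π*x*cos(π*x/3)/3 - 2*π*cos(π*x/3)/3) dx. Term by term:
  ∫_0^3 -2*π*cos(π*x/3)/3 dx = 0;  ∫_0^3 π*x*cos(π*x/3)/3 dx = -6/π.
Sum: 0 − 6/π = -6/π.
So LHS = -6/π.
∫_0^3 v(x) φ(x) dx = ∫_0^3 (2*sin(π*x/3)) dx. Term by term:
  ∫_0^3 2*sin(π*x/3) dx = 12/π.
So RHS = -∫_0^3 v(x) φ(x) dx = -12/π.
LHS − RHS = 6/π ≠ 0, so the identity fails.
(For a valid weak derivative the identity must hold for EVERY test function, in particular this one. The failure shows v is NOT the weak derivative of u.)
Correct weak derivative would be u'(x) = 1.


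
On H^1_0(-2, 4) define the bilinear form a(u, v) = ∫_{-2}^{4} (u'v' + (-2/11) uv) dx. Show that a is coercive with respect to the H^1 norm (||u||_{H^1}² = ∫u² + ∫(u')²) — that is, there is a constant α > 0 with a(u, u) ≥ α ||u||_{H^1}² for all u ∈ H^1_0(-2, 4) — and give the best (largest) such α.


α = (-72/11 + π^2)/(π^2 + 36)

Coercivity of a(·,·) on H^1_0(-2, 4) means a(u, u) ≥ α ||u||_{H^1}² for every u ∈ H^1_0.
The interval has length L = 6, and Poincaré/coercivity depend only on L. Here a(u, u) = ∫(u')² + (-2/11)·∫u².
Here c = -2/11 < 0 with |c| < (π/L)² = π^2/36, so coercivity still holds. The condition a(u,u) ≥ α||u||_{H^1}² reads (1−α)∫(u')² ≥ (α−c)∫u². Any admissible α is ≤ 1 (rapidly oscillating u have ∫u²/∫(u')² → 0), and α = 1 would force 0 ≥ (1−c)∫u², impossible since c < 1; so 1−α > 0. By the sharp Poincaré inequality on H^1_0 of an interval of length L, ∫(u')² ≥ (π/L)²∫u² with equality for the first sine mode sin(π(x−x₀)/L) (x₀ the left endpoint), so the inequality holds for all u iff (1−α)(π/L)² ≥ α − c, i.e. α ≤ ((π/L)² + c)/((π/L)² + 1) = (1 + c(L/π)²)/(1 + (L/π)²). (Direct route, valid since c ≤ 0: Poincaré gives c∫u² ≥ c(L/π)²∫(u')², so a(u,u) ≥ (1 + c(L/π)²)∫(u')², while ||u||_{H^1}² ≤ (1 + (L/π)²)∫(u')²; dividing yields the same α.) With (π/L)² = π^2/36 and c = -2/11, the largest admissible constant is α = ((π/L)² + c)/((π/L)² + 1).
Simplifying, α = (-72/11 + π^2)/(π^2 + 36).


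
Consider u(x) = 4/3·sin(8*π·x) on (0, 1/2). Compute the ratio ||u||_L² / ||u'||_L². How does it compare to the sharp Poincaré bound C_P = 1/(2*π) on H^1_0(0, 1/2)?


||u||_L² / ||u'||_L² = 1/(8*π) < C_P = 1/(2*π).

u(x) = 4/3·sin(8*π·x), so u'(x) = 32*π*cos(8*π*x)/3.
Writing u(x) = A·sin(kπx/L) with A = 4/3 and k = 4, use ∫_0^L sin²(kπx/L) dx = L/2 and ∫_0^L cos²(kπx/L) dx = L/2.
u² = 16/9·sin²(8*π·x) and (u')² = 1024*π^2/9·cos²(8*π·x), and each of sin², cos² integrates to L/2 = 1/4 over (0, 1/2).
∫_0^1/2 u² dx = 4/9, so ||u||_L² = 2/3.
∫_0^1/2 (u')² dx = 256*π^2/9, so ||u'||_L² = 16*π/3.
Ratio ||u||_L² / ||u'||_L² = 1/(8*π).
Sharp Poincaré constant on H^1_0(0, 1/2) is C_P = L/π = 1/(2*π), achieved by sin(2*π·x).
This is the k = 4 harmonic; the ratio L/(kπ) is strictly less than C_P = L/π, consistent with the sharp inequality ||u||_L² ≤ C_P ||u'||_L².


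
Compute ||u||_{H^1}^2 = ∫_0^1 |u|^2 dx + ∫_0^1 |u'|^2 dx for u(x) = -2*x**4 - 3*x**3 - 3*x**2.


||u||_{H^1}^2 = 73891/630

The H^1 norm (squared) on an interval (0, L) is
  ||u||_{H^1}^2 = ∫_0^L u(x)^2 dx + ∫_0^L u'(x)^2 dx.
Compute u'(x) = -8*x**3 - 9*x**2 - 6*x.
Then u(x)^2 = 4*x**8 + 12*x**7 + 21*x**6 + 18*x**5 + 9*x**4 and u'(x)^2 = 64*x**6 + 144*x**5 + 177*x**4 + 108*x**3 + 36*x**2.
Integrate each monomial from 0 to 1 using ∫_0^1 c·x^n dx = c·1^(n+1)/(n+1):
  ∫_0^1 u(x)^2 dx = ∫_0^1 (4*x^8 + 12*x^7 + 21*x^6 + 18*x^5 + 9*x^4) dx. Term by term:
    ∫_0^1 4*x^8 dx = 4/9;  ∫_0^1 12*x^7 dx = 3/2;  ∫_0^1 21*x^6 dx = 3;
    ∫_0^1 18*x^5 dx = 3;  ∫_0^1 9*x^4 dx = 9/5.
  Sum: 4/9 + 3/2 + 3 + 3 + 9/5 = 877/90.
  ∫_0^1 u'(x)^2 dx = ∫_0^1 (64*x^6 + 144*x^5 + 177*x^4 + 108*x^3 + 36*x^2) dx. Term by term:
    ∫_0^1 64*x^6 dx = 64/7;  ∫_0^1 144*x^5 dx = 24;  ∫_0^1 177*x^4 dx = 177/5;
    ∫_0^1 108*x^3 dx = 27;  ∫_0^1 36*x^2 dx = 12.
  Sum: 64/7 + 24 + 177/5 + 27 + 12 = 3764/35.
Adding: ||u||_{H^1}^2 = 877/90 + 3764/35 = 73891/630.


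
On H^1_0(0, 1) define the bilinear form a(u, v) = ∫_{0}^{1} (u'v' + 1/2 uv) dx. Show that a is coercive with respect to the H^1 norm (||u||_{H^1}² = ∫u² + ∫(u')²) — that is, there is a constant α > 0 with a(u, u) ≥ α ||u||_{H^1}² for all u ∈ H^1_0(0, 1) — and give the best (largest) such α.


α = (1/2 + π^2)/(1 + π^2)

Coercivity of a(·,·) on H^1_0(0, 1) means a(u, u) ≥ α ||u||_{H^1}² for every u ∈ H^1_0.
The interval has length L = 1, and Poincaré/coercivity depend only on L. Here a(u, u) = ∫(u')² + (1/2)·∫u².
Here 0 < c = 1/2 < 1. The condition a(u,u) ≥ α||u||_{H^1}² reads (1−α)∫(u')² ≥ (α−c)∫u². Any admissible α is ≤ 1 (rapidly oscillating u have ∫u²/∫(u')² → 0), and α = 1 would force 0 ≥ (1−c)∫u², impossible since c < 1; so 1−α > 0. By the sharp Poincaré inequality on H^1_0 of an interval of length L, ∫(u')² ≥ (π/L)²∫u² with equality for the first sine mode sin(π(x−x₀)/L) (x₀ the left endpoint), so the inequality holds for all u iff (1−α)(π/L)² ≥ α − c, i.e. α ≤ ((π/L)² + c)/((π/L)² + 1) = (1 + c(L/π)²)/(1 + (L/π)²). With (π/L)² = π^2 and c = 1/2, the largest admissible constant is α = ((π/L)² + c)/((π/L)² + 1).
Simplifying, α = (1/2 + π^2)/(1 + π^2).


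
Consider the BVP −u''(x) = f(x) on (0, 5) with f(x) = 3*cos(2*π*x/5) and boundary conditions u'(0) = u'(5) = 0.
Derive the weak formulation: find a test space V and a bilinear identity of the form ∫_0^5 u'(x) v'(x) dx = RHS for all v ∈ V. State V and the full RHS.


V = H^1(0, 5) (no boundary constraint on v; u is determined up to an additive constant); weak form: ∫_0^5 u'v' dx = ∫_0^5 (3*cos(2*π*x/5)) v dx for all v ∈ V.

Multiply both sides by a test function v and integrate from 0 to 5:
  ∫_0^5 −u''(x) v(x) dx = ∫_0^5 f(x) v(x) dx.
Integrate the LHS by parts once:
  ∫_0^5 −u'' v dx = −[u'(x) v(x)]_0^5 + ∫_0^5 u'(x) v'(x) dx.
Thus ∫_0^5 u'(x) v'(x) dx = ∫_0^5 f(x) v(x) dx + [u'(x) v(x)]_0^5.
Choose V so that boundary terms are either known or forced to vanish.
u has homogeneous Neumann: u'(0) = u'(5) = 0. So [u' v]_0^5 = 0·v(5) − 0·v(0) = 0 for any v; take V = H^1(0, 5).
Weak formulation: find u (satisfying any essential BC) such that ∫_0^5 u'(x) v'(x) dx = ∫_0^5 f v dx for all v ∈ V (homogeneous Neumann, so boundary terms vanish).
Substituting f(x) = 3*cos(2*π*x/5), the right-hand side is ∫_0^5 (3*cos(2*π*x/5)) v dx.
Compatibility check (pure Neumann): taking v ≡ 1 ∈ V gives 0 = ∫_0^5 f dx + (0) − (0), i.e. ∫_0^5 f dx must equal u'(0) − u'(5) = 0. Indeed ∫_0^5 (3*cos(2*π*x/5)) dx = 0, so the data are compatible. The solution is then unique only up to an additive constant (fix it e.g. by requiring ∫_0^5 u dx = 0).


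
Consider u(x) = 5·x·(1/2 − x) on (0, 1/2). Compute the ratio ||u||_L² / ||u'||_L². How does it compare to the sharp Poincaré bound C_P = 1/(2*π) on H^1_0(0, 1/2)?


||u||_L² / ||u'||_L² = sqrt(10)/20 < C_P = 1/(2*π).

u(x) = 5·x·(1/2 − x), so u'(x) = 5/2 - 10*x.
u(x) = 5·x·(1/2 − x) vanishes at x = 0 and x = 1/2, so u ∈ H^1_0(0, 1/2). Differentiate via the product rule and integrate the resulting polynomials term by term.
  ∫_0^1/2 u² dx = ∫_0^1/2 (25*x^4 - 25*x^3 + 25*x^2/4) dx. Term by term:
    ∫_0^1/2 25*x^4 dx = 5/32;  ∫_0^1/2 -25*x^3 dx = -25/64;  ∫_0^1/2 25*x^2/4 dx = 25/96.
  Sum: 5/32 − 25/64 + 25/96 = 5/192.
  ∫_0^1/2 (u')² dx = ∫_0^1/2 (100*x^2 - 50*x + 25/4) dx. Term by term:
    ∫_0^1/2 100*x^2 dx = 25/6;  ∫_0^1/2 -50*x dx = -25/4;  ∫_0^1/2 25/4 dx = 25/8.
  Sum: 25/6 − 25/4 + 25/8 = 25/24.
∫_0^1/2 u² dx = 5/192, so ||u||_L² = sqrt(15)/24.
∫_0^1/2 (u')² dx = 25/24, so ||u'||_L² = 5*sqrt(6)/12.
Ratio ||u||_L² / ||u'||_L² = sqrt(10)/20.
Sharp Poincaré constant on H^1_0(0, 1/2) is C_P = L/π = 1/(2*π), achieved by sin(2*π·x).
A polynomial bump cannot attain the sharp Poincaré constant (only the first sine eigenfunction does), so the ratio is strictly less than C_P, consistent with ||u||_L² ≤ C_P ||u'||_L².


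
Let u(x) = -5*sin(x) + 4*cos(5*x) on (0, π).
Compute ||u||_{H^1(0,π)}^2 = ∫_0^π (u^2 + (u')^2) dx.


||u||_{H^1(0,π)}^2 = 233*π

u'(x) = -20*sin(5*x) - 5*cos(x).
Expand u² and (u')² and integrate term by term on (0, π), using: for integers n ≥ 1, ∫_0^π sin²(nx) dx = ∫_0^π cos²(nx) dx = π/2; for n ≠ n', ∫_0^π sin(nx)sin(n'x) dx = ∫_0^π cos(nx)cos(n'x) dx = 0; and by product-to-sum, ∫_0^π sin(nx)cos(n'x) dx = ½∫_0^π [sin((n+n')x) + sin((n−n')x)] dx, which is 0 when n+n' is even and 2n/(n²−n'²) when n+n' is odd (it need not vanish on (0, π)).
  u² squared terms: (-5)²·∫sin(x)² dx = 25·π/2 = 25*π/2;  (4)²·∫cos(5x)² dx = 16·π/2 = 8*π.
  u² cross terms: 2·(-5)·(4)·∫sin(x)·cos(5x) dx = -40·(0) = 0.
  So ∫_0^π u² dx = 25*π/2 + 8*π + 0 = 41*π/2.
  (u')² squared terms: (-20)²·∫sin(5x)² dx = 400·π/2 = 200*π;  (-5)²·∫cos(x)² dx = 25·π/2 = 25*π/2.
  (u')² cross terms: 2·(-20)·(-5)·∫sin(5x)·cos(x) dx = 200·(0) = 0.
  So ∫_0^π (u')² dx = 200*π + 25*π/2 + 0 = 425*π/2.
||u||_{H^1}^2 = (41*π/2) + (425*π/2) = 233*π.


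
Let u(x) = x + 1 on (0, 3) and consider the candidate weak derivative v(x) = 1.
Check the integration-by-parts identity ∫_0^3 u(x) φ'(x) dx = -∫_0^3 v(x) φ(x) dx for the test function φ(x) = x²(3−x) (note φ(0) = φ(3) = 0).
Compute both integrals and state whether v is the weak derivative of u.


LHS = -27/4, RHS = -27/4. Yes, v = u' weakly.

u(x) = x + 1, classical derivative u'(x) = 1.
φ(x) = x²(3−x), so φ'(x) = 3*x*(2 - x).
Note φ(0) = φ(3) = 0, so the boundary term u·φ vanishes.
LHS = ∫_0^3 u(x) φ'(x) dx = ∫_0^3 (-3*x^3 + 3*x^2 + 6*x) dx. Term by term:
  ∫_0^3 -3*x^3 dx = -243/4;  ∫_0^3 3*x^2 dx = 27;  ∫_0^3 6*x dx = 27.
Sum: -243/4 + 27 + 27 = -27/4.
So LHS = -27/4.
∫_0^3 v(x) φ(x) dx = ∫_0^3 (-x^3 + 3*x^2) dx. Term by term:
  ∫_0^3 -x^3 dx = -81/4;  ∫_0^3 3*x^2 dx = 27.
Sum: -81/4 + 27 = 27/4.
So RHS = -∫_0^3 v(x) φ(x) dx = -27/4.
LHS = RHS, so the identity holds for this test φ.
Moreover u is smooth here and v(x) = u'(x) = 1 pointwise, so the identity holds for every test function. Hence v is the weak derivative of u.


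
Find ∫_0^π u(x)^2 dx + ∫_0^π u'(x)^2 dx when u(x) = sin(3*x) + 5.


||u||_{H^1(0,π)}^2 = 20/3 + 30*π

u'(x) = 3*cos(3*x).
Expand u² and (u')² and integrate term by term on (0, π), using: for integers n ≥ 1, ∫_0^π sin²(nx) dx = ∫_0^π cos²(nx) dx = π/2; for n ≠ n', ∫_0^π sin(nx)sin(n'x) dx = ∫_0^π cos(nx)cos(n'x) dx = 0; and by product-to-sum, ∫_0^π sin(nx)cos(n'x) dx = ½∫_0^π [sin((n+n')x) + sin((n−n')x)] dx, which is 0 when n+n' is even and 2n/(n²−n'²) when n+n' is odd (it need not vanish on (0, π)). For the constant mode: ∫_0^π 1 dx = π, ∫_0^π cos(nx) dx = 0, ∫_0^π sin(nx) dx = (1−(−1)^n)/n.
  u² squared terms: (5)²·∫1 dx = 25·π = 25*π;  (1)²·∫sin(3x)² dx = 1·π/2 = π/2.
  u² cross terms: 2·(5)·(1)·∫1·sin(3x) dx = 10·(2/3) = 20/3.
  So ∫_0^π u² dx = 25*π + π/2 + 20/3 = 20/3 + 51*π/2.
  (u')² squared terms: (3)²·∫cos(3x)² dx = 9·π/2 = 9*π/2.
  So ∫_0^π (u')² dx = 9*π/2.
||u||_{H^1}^2 = (20/3 + 51*π/2) + (9*π/2) = 20/3 + 30*π.


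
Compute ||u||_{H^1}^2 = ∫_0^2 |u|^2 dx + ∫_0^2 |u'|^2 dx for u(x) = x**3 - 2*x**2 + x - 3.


||u||_{H^1}^2 = 440/21

The H^1 norm (squared) on an interval (0, L) is
  ||u||_{H^1}^2 = ∫_0^L u(x)^2 dx + ∫_0^L u'(x)^2 dx.
Compute u'(x) = 3*x**2 - 4*x + 1.
Then u(x)^2 = x**6 - 4*x**5 + 6*x**4 - 10*x**3 + 13*x**2 - 6*x + 9 and u'(x)^2 = 9*x**4 - 24*x**3 + 22*x**2 - 8*x + 1.
Integrate each monomial from 0 to 2 using ∫_0^2 c·x^n dx = c·2^(n+1)/(n+1):
  ∫_0^2 u(x)^2 dx = ∫_0^2 (x^6 - 4*x^5 + 6*x^4 - 10*x^3 + 13*x^2 - 6*x + 9) dx. Term by term:
    ∫_0^2 x^6 dx = 128/7;  ∫_0^2 -4*x^5 dx = -128/3;  ∫_0^2 6*x^4 dx = 192/5;
    ∫_0^2 -10*x^3 dx = -40;  ∫_0^2 13*x^2 dx = 104/3;  ∫_0^2 -6*x dx = -12;
    ∫_0^2 9 dx = 18.
  Sum: 128/7 − 128/3 + 192/5 − 40 + 104/3 − 12 + 18 = 514/35.
  ∫_0^2 u'(x)^2 dx = ∫_0^2 (9*x^4 - 24*x^3 + 22*x^2 - 8*x + 1) dx. Term by term:
    ∫_0^2 9*x^4 dx = 288/5;  ∫_0^2 -24*x^3 dx = -96;  ∫_0^2 22*x^2 dx = 176/3;
    ∫_0^2 -8*x dx = -16;  ∫_0^2 1 dx = 2.
  Sum: 288/5 − 96 + 176/3 − 16 + 2 = 94/15.
Adding: ||u||_{H^1}^2 = 514/35 + 94/15 = 440/21.


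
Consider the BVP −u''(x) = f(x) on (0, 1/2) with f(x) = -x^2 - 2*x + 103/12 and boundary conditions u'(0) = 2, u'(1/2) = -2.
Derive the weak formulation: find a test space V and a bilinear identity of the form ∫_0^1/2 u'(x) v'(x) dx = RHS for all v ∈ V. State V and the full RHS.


V = H^1(0, 1/2) (v unrestricted at boundary; u is determined up to an additive constant); weak form: ∫_0^1/2 u'v' dx = ∫_0^1/2 (-x^2 - 2*x + 103/12) v dx − 2·v(1/2) − 2·v(0) for all v ∈ V.

Multiply both sides by a test function v and integrate from 0 to 1/2:
  ∫_0^1/2 −u''(x) v(x) dx = ∫_0^1/2 f(x) v(x) dx.
Integrate the LHS by parts once:
  ∫_0^1/2 −u'' v dx = −[u'(x) v(x)]_0^1/2 + ∫_0^1/2 u'(x) v'(x) dx.
Thus ∫_0^1/2 u'(x) v'(x) dx = ∫_0^1/2 f(x) v(x) dx + [u'(x) v(x)]_0^1/2.
Choose V so that boundary terms are either known or forced to vanish.
u has inhomogeneous Neumann u'(0) = 2, u'(1/2) = -2. [u' v]_0^1/2 = (-2)·v(1/2) − (2)·v(0) = − 2·v(1/2) − 2·v(0). Take V = H^1(0, 1/2); boundary term becomes part of RHS.
Weak formulation: find u (satisfying any essential BC) such that ∫_0^1/2 u'(x) v'(x) dx = ∫_0^1/2 f v dx − 2·v(1/2) − 2·v(0) for all v ∈ V (Neumann data are natural BCs: they enter the RHS as boundary terms).
Substituting f(x) = -x^2 - 2*x + 103/12, the right-hand side is ∫_0^1/2 (-x^2 - 2*x + 103/12) v dx − 2·v(1/2) − 2·v(0).
Compatibility check (pure Neumann): taking v ≡ 1 ∈ V gives 0 = ∫_0^1/2 f dx + (-2) − (2), i.e. ∫_0^1/2 f dx must equal u'(0) − u'(1/2) = 4. Indeed ∫_0^1/2 (-x^2 - 2*x + 103/12) dx = 4, so the data are compatible. The solution is then unique only up to an additive constant (fix it e.g. by requiring ∫_0^1/2 u dx = 0).


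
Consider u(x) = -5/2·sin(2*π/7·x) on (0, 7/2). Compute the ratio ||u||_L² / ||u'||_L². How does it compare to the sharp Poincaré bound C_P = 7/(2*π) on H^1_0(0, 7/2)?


||u||_L² / ||u'||_L² = 7/(2*π) = C_P.

u(x) = -5/2·sin(2*π/7·x), so u'(x) = -5*π*cos(2*π*x/7)/7.
Writing u(x) = A·sin(kπx/L) with A = -5/2 and k = 1, use ∫_0^L sin²(kπx/L) dx = L/2 and ∫_0^L cos²(kπx/L) dx = L/2.
u² = 25/4·sin²(2*π/7·x) and (u')² = 25*π^2/49·cos²(2*π/7·x), and each of sin², cos² integrates to L/2 = 7/4 over (0, 7/2).
∫_0^7/2 u² dx = 175/16, so ||u||_L² = 5*sqrt(7)/4.
∫_0^7/2 (u')² dx = 25*π^2/28, so ||u'||_L² = 5*sqrt(7)*π/14.
Ratio ||u||_L² / ||u'||_L² = 7/(2*π).
Sharp Poincaré constant on H^1_0(0, 7/2) is C_P = L/π = 7/(2*π), achieved by sin(2*π/7·x).
This is the k = 1 eigenfunction (up to amplitude), so the ratio equals the sharp Poincaré constant exactly.


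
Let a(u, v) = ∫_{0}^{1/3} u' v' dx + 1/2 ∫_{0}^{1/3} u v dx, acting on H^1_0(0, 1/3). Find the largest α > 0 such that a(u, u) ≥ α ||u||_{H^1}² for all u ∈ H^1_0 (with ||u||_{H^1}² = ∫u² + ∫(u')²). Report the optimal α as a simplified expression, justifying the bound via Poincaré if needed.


α = (1 + 18*π^2)/(2*(1 + 9*π^2))

Coercivity of a(·,·) on H^1_0(0, 1/3) means a(u, u) ≥ α ||u||_{H^1}² for every u ∈ H^1_0.
The interval has length L = 1/3, and Poincaré/coercivity depend only on L. Here a(u, u) = ∫(u')² + (1/2)·∫u².
Here 0 < c = 1/2 < 1. The condition a(u,u) ≥ α||u||_{H^1}² reads (1−α)∫(u')² ≥ (α−c)∫u². Any admissible α is ≤ 1 (rapidly oscillating u have ∫u²/∫(u')² → 0), and α = 1 would force 0 ≥ (1−c)∫u², impossible since c < 1; so 1−α > 0. By the sharp Poincaré inequality on H^1_0 of an interval of length L, ∫(u')² ≥ (π/L)²∫u² with equality for the first sine mode sin(π(x−x₀)/L) (x₀ the left endpoint), so the inequality holds for all u iff (1−α)(π/L)² ≥ α − c, i.e. α ≤ ((π/L)² + c)/((π/L)² + 1) = (1 + c(L/π)²)/(1 + (L/π)²). With (π/L)² = 9*π^2 and c = 1/2, the largest admissible constant is α = ((π/L)² + c)/((π/L)² + 1).
Simplifying, α = (1 + 18*π^2)/(2*(1 + 9*π^2)).


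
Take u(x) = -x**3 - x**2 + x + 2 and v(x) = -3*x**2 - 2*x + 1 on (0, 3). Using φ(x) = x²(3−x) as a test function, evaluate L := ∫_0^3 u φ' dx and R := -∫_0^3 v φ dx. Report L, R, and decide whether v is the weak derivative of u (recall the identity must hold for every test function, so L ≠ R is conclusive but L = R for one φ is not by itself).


LHS = 1809/20, RHS = 1809/20. Yes, v = u' weakly.

u(x) = -x**3 - x**2 + x + 2, classical derivative u'(x) = -3*x**2 - 2*x + 1.
φ(x) = x²(3−x), so φ'(x) = 3*x*(2 - x).
Note φ(0) = φ(3) = 0, so the boundary term u·φ vanishes.
LHS = ∫_0^3 u(x) φ'(x) dx = ∫_0^3 (3*x^5 - 3*x^4 - 9*x^3 + 12*x) dx. Term by term:
  ∫_0^3 3*x^5 dx = 729/2;  ∫_0^3 -3*x^4 dx = -729/5;  ∫_0^3 -9*x^3 dx = -729/4;
  ∫_0^3 12*x dx = 54.
Sum: 729/2 − 729/5 − 729/4 + 54 = 1809/20.
So LHS = 1809/20.
∫_0^3 v(x) φ(x) dx = ∫_0^3 (3*x^5 - 7*x^4 - 7*x^3 + 3*x^2) dx. Term by term:
  ∫_0^3 3*x^5 dx = 729/2;  ∫_0^3 -7*x^4 dx = -1701/5;  ∫_0^3 -7*x^3 dx = -567/4;
  ∫_0^3 3*x^2 dx = 27.
Sum: 729/2 − 1701/5 − 567/4 + 27 = -1809/20.
So RHS = -∫_0^3 v(x) φ(x) dx = 1809/20.
LHS = RHS, so the identity holds for this test φ.
Moreover u is smooth here and v(x) = u'(x) = -3*x**2 - 2*x + 1 pointwise, so the identity holds for every test function. Hence v is the weak derivative of u.


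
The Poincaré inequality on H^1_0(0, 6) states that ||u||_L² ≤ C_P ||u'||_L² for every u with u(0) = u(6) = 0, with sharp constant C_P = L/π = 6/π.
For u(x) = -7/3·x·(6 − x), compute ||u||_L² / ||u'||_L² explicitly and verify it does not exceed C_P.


||u||_L² / ||u'||_L² = 3*sqrt(10)/5 < C_P = 6/π.

u(x) = -7/3·x·(6 − x), so u'(x) = 14*x/3 - 14.
u(x) = -7/3·x·(6 − x) vanishes at x = 0 and x = 6, so u ∈ H^1_0(0, 6). Differentiate via the product rule and integrate the resulting polynomials term by term.
  ∫_0^6 u² dx = ∫_0^6 (49*x^4/9 - 196*x^3/3 + 196*x^2) dx. Term by term:
    ∫_0^6 49*x^4/9 dx = 42336/5;  ∫_0^6 -196*x^3/3 dx = -21168;  ∫_0^6 196*x^2 dx = 14112.
  Sum: 42336/5 − 21168 + 14112 = 7056/5.
  ∫_0^6 (u')² dx = ∫_0^6 (196*x^2/9 - 392*x/3 + 196) dx. Term by term:
    ∫_0^6 196*x^2/9 dx = 1568;  ∫_0^6 -392*x/3 dx = -2352;  ∫_0^6 196 dx = 1176.
  Sum: 1568 − 2352 + 1176 = 392.
∫_0^6 u² dx = 7056/5, so ||u||_L² = 84*sqrt(5)/5.
∫_0^6 (u')² dx = 392, so ||u'||_L² = 14*sqrt(2).
Ratio ||u||_L² / ||u'||_L² = 3*sqrt(10)/5.
Sharp Poincaré constant on H^1_0(0, 6) is C_P = L/π = 6/π, achieved by sin(π/6·x).
A polynomial bump cannot attain the sharp Poincaré constant (only the first sine eigenfunction does), so the ratio is strictly less than C_P, consistent with ||u||_L² ≤ C_P ||u'||_L².


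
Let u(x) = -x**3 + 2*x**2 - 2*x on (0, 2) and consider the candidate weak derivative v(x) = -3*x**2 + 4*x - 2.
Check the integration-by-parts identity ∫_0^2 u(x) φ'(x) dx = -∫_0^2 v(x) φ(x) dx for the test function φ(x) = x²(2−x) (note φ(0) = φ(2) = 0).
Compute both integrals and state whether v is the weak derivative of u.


LHS = 8/3, RHS = 8/3. Yes, v = u' weakly.

u(x) = -x**3 + 2*x**2 - 2*x, classical derivative u'(x) = -3*x**2 + 4*x - 2.
φ(x) = x²(2−x), so φ'(x) = x*(4 - 3*x).
Note φ(0) = φ(2) = 0, so the boundary term u·φ vanishes.
LHS = ∫_0^2 u(x) φ'(x) dx = ∫_0^2 (3*x^5 - 10*x^4 + 14*x^3 - 8*x^2) dx. Term by term:
  ∫_0^2 3*x^5 dx = 32;  ∫_0^2 -10*x^4 dx = -64;  ∫_0^2 14*x^3 dx = 56;
  ∫_0^2 -8*x^2 dx = -64/3.
Sum: 32 − 64 + 56 − 64/3 = 8/3.
So LHS = 8/3.
∫_0^2 v(x) φ(x) dx = ∫_0^2 (3*x^5 - 10*x^4 + 10*x^3 - 4*x^2) dx. Term by term:
  ∫_0^2 3*x^5 dx = 32;  ∫_0^2 -10*x^4 dx = -64;  ∫_0^2 10*x^3 dx = 40;
  ∫_0^2 -4*x^2 dx = -32/3.
Sum: 32 − 64 + 40 − 32/3 = -8/3.
So RHS = -∫_0^2 v(x) φ(x) dx = 8/3.
LHS = RHS, so the identity holds for this test φ.
Moreover u is smooth here and v(x) = u'(x) = -3*x**2 + 4*x - 2 pointwise, so the identity holds for every test function. Hence v is the weak derivative of u.


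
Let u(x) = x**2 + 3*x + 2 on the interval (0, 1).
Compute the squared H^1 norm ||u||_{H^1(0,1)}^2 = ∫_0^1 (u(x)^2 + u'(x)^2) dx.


||u||_{H^1}^2 = 971/30

The H^1 norm (squared) on an interval (0, L) is
  ||u||_{H^1}^2 = ∫_0^L u(x)^2 dx + ∫_0^L u'(x)^2 dx.
Compute u'(x) = 2*x + 3.
Then u(x)^2 = x**4 + 6*x**3 + 13*x**2 + 12*x + 4 and u'(x)^2 = 4*x**2 + 12*x + 9.
Integrate each monomial from 0 to 1 using ∫_0^1 c·x^n dx = c·1^(n+1)/(n+1):
  ∫_0^1 u(x)^2 dx = ∫_0^1 (x^4 + 6*x^3 + 13*x^2 + 12*x + 4) dx. Term by term:
    ∫_0^1 x^4 dx = 1/5;  ∫_0^1 6*x^3 dx = 3/2;  ∫_0^1 13*x^2 dx = 13/3;
    ∫_0^1 12*x dx = 6;  ∫_0^1 4 dx = 4.
  Sum: 1/5 + 3/2 + 13/3 + 6 + 4 = 481/30.
  ∫_0^1 u'(x)^2 dx = ∫_0^1 (4*x^2 + 12*x + 9) dx. Term by term:
    ∫_0^1 4*x^2 dx = 4/3;  ∫_0^1 12*x dx = 6;  ∫_0^1 9 dx = 9.
  Sum: 4/3 + 6 + 9 = 49/3.
Adding: ||u||_{H^1}^2 = 481/30 + 49/3 = 971/30.


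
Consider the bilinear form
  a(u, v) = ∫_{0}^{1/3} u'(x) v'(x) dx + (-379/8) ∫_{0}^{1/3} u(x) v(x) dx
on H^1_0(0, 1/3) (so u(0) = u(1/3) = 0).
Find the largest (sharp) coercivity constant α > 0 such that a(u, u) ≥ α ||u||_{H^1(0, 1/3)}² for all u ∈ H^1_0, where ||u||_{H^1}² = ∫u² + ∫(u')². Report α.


α = (-379 + 72*π^2)/(8*(1 + 9*π^2))

Coercivity of a(·,·) on H^1_0(0, 1/3) means a(u, u) ≥ α ||u||_{H^1}² for every u ∈ H^1_0.
The interval has length L = 1/3, and Poincaré/coercivity depend only on L. Here a(u, u) = ∫(u')² + (-379/8)·∫u².
Here c = -379/8 < 0 with |c| < (π/L)² = 9*π^2, so coercivity still holds. The condition a(u,u) ≥ α||u||_{H^1}² reads (1−α)∫(u')² ≥ (α−c)∫u². Any admissible α is ≤ 1 (rapidly oscillating u have ∫u²/∫(u')² → 0), and α = 1 would force 0 ≥ (1−c)∫u², impossible since c < 1; so 1−α > 0. By the sharp Poincaré inequality on H^1_0 of an interval of length L, ∫(u')² ≥ (π/L)²∫u² with equality for the first sine mode sin(π(x−x₀)/L) (x₀ the left endpoint), so the inequality holds for all u iff (1−α)(π/L)² ≥ α − c, i.e. α ≤ ((π/L)² + c)/((π/L)² + 1) = (1 + c(L/π)²)/(1 + (L/π)²). (Direct route, valid since c ≤ 0: Poincaré gives c∫u² ≥ c(L/π)²∫(u')², so a(u,u) ≥ (1 + c(L/π)²)∫(u')², while ||u||_{H^1}² ≤ (1 + (L/π)²)∫(u')²; dividing yields the same α.) With (π/L)² = 9*π^2 and c = -379/8, the largest admissible constant is α = ((π/L)² + c)/((π/L)² + 1).
Simplifying, α = (-379 + 72*π^2)/(8*(1 + 9*π^2)).


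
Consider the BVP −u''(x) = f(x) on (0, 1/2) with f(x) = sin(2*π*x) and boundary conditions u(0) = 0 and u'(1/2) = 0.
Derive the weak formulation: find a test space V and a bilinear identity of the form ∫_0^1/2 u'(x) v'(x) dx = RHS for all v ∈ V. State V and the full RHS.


V = {v ∈ H^1(0, 1/2) : v(0) = 0} (test functions vanish at x = 0 where u is specified); weak form: ∫_0^1/2 u'v' dx = ∫_0^1/2 (sin(2*π*x)) v dx for all v ∈ V.

Multiply both sides by a test function v and integrate from 0 to 1/2:
  ∫_0^1/2 −u''(x) v(x) dx = ∫_0^1/2 f(x) v(x) dx.
Integrate the LHS by parts once:
  ∫_0^1/2 −u'' v dx = −[u'(x) v(x)]_0^1/2 + ∫_0^1/2 u'(x) v'(x) dx.
Thus ∫_0^1/2 u'(x) v'(x) dx = ∫_0^1/2 f(x) v(x) dx + [u'(x) v(x)]_0^1/2.
Choose V so that boundary terms are either known or forced to vanish.
Mixed BC: u(0) = 0 (Dirichlet) and u'(1/2) = 0 (Neumann). Define V = {v ∈ H^1(0, 1/2) : v(0) = 0}. Then [u' v]_0^1/2 = u'(1/2)·v(1/2) − u'(0)·0 = 0.
Weak formulation: find u (satisfying any essential BC) such that ∫_0^1/2 u'(x) v'(x) dx = ∫_0^1/2 f v dx for all v ∈ V (Dirichlet at 0 absorbed into V; the Neumann datum at x = 1/2 is zero, so no boundary term remains).
Substituting f(x) = sin(2*π*x), the right-hand side is ∫_0^1/2 (sin(2*π*x)) v dx.


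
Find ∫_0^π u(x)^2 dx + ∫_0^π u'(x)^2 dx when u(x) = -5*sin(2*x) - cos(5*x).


||u||_{H^1(0,π)}^2 = -1040/21 + 151*π/2

u'(x) = 5*sin(5*x) - 10*cos(2*x).
Expand u² and (u')² and integrate term by term on (0, π), using: for integers n ≥ 1, ∫_0^π sin²(nx) dx = ∫_0^π cos²(nx) dx = π/2; for n ≠ n', ∫_0^π sin(nx)sin(n'x) dx = ∫_0^π cos(nx)cos(n'x) dx = 0; and by product-to-sum, ∫_0^π sin(nx)cos(n'x) dx = ½∫_0^π [sin((n+n')x) + sin((n−n')x)] dx, which is 0 when n+n' is even and 2n/(n²−n'²) when n+n' is odd (it need not vanish on (0, π)).
  u² squared terms: (-1)²·∫cos(5x)² dx = 1·π/2 = π/2;  (-5)²·∫sin(2x)² dx = 25·π/2 = 25*π/2.
  u² cross terms: 2·(-1)·(-5)·∫cos(5x)·sin(2x) dx = 10·(-4/21) = -40/21.
  So ∫_0^π u² dx = π/2 + 25*π/2 − 40/21 = -40/21 + 13*π.
  (u')² squared terms: (-10)²·∫cos(2x)² dx = 100·π/2 = 50*π;  (5)²·∫sin(5x)² dx = 25·π/2 = 25*π/2.
  (u')² cross terms: 2·(-10)·(5)·∫cos(2x)·sin(5x) dx = -100·(10/21) = -1000/21.
  So ∫_0^π (u')² dx = 50*π + 25*π/2 − 1000/21 = -1000/21 + 125*π/2.
||u||_{H^1}^2 = (-40/21 + 13*π) + (-1000/21 + 125*π/2) = -1040/21 + 151*π/2.


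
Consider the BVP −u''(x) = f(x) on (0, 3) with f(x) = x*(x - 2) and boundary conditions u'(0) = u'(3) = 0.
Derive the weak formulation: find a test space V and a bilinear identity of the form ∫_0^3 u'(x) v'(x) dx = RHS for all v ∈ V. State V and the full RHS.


V = H^1(0, 3) (no boundary constraint on v; u is determined up to an additive constant); weak form: ∫_0^3 u'v' dx = ∫_0^3 (x*(x - 2)) v dx for all v ∈ V.

Multiply both sides by a test function v and integrate from 0 to 3:
  ∫_0^3 −u''(x) v(x) dx = ∫_0^3 f(x) v(x) dx.
Integrate the LHS by parts once:
  ∫_0^3 −u'' v dx = −[u'(x) v(x)]_0^3 + ∫_0^3 u'(x) v'(x) dx.
Thus ∫_0^3 u'(x) v'(x) dx = ∫_0^3 f(x) v(x) dx + [u'(x) v(x)]_0^3.
Choose V so that boundary terms are either known or forced to vanish.
u has homogeneous Neumann: u'(0) = u'(3) = 0. So [u' v]_0^3 = 0·v(3) − 0·v(0) = 0 for any v; take V = H^1(0, 3).
Weak formulation: find u (satisfying any essential BC) such that ∫_0^3 u'(x) v'(x) dx = ∫_0^3 f v dx for all v ∈ V (homogeneous Neumann, so boundary terms vanish).
Substituting f(x) = x*(x - 2), the right-hand side is ∫_0^3 (x*(x - 2)) v dx.
Compatibility check (pure Neumann): taking v ≡ 1 ∈ V gives 0 = ∫_0^3 f dx + (0) − (0), i.e. ∫_0^3 f dx must equal u'(0) − u'(3) = 0. Indeed ∫_0^3 (x*(x - 2)) dx = 0, so the data are compatible. The solution is then unique only up to an additive constant (fix it e.g. by requiring ∫_0^3 u dx = 0).
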